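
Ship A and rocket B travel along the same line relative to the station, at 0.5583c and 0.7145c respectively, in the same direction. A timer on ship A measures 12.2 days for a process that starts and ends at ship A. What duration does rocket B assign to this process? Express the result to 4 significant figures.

The velocity of ship A relative to rocket B is (0.5583 − 0.7145)c / (1 − 0.5583×0.7145) = −0.25986c; relative speed 0.25986c.
At |u| = 0.25986c, γ = (1 − 0.0675272)^(−1/2) = 1.0356.
Ship A's interval is proper; time dilation gives Δt_B = γΔτ = 1.0356 × 12.2 days = 12.63 days.

12.63 days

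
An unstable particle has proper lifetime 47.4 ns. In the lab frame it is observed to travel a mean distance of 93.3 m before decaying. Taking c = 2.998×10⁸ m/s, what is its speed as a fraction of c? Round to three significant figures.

Let x = d/(cτ) = 93.30 m / (2.998×10⁸ m/s × 4.740×10^-8 s) = 6.5656. Since d = βγcτ, x = βγ = β/√(1−β²).
Solving: β² = x²/(1+x²) = 43.1071/44.1071 = 0.977328, so β = 0.989.

0.989c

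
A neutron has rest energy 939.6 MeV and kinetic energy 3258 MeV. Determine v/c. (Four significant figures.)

0.9746

K = (γ−1)mc², so γ = 1 + 3258/939.6 = 4.4674.
Then v/c = √(1 − γ⁻²) = √(1 − 0.0501061) = √0.9498939 = 0.9746.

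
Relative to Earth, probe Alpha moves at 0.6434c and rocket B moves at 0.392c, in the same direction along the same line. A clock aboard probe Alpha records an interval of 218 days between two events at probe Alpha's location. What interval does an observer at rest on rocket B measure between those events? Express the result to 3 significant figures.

231 days

Transform probe Alpha's velocity into rocket B's frame: (0.6434 − 0.392)/(1 − 0.6434·0.392) = 0.2514/0.7477872, so the relative speed is 0.33619c.
At |u| = 0.33619c, γ = (1 − 0.113024)^(−1/2) = 1.0618.
Probe Alpha's interval is proper; time dilation gives Δt_B = γΔτ = 1.0618 × 218 days = 231 days.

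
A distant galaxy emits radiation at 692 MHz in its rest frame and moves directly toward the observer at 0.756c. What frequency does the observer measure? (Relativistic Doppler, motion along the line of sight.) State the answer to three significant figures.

Relativistic Doppler (source moving toward): f_obs = f_src · √((1+β)/(1−β)).
With β = 0.756: factor = √(1.756/0.244) = 2.6827.
f_obs = 692 × 2.6827 = 1860 MHz.

1860 MHz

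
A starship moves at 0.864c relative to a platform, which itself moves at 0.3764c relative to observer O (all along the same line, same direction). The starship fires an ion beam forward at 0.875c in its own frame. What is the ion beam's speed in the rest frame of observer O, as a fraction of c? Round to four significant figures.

0.9956c

Apply u = (u'+v)/(1+u'v) twice. Ion beam in the platform frame: (0.875+0.864)/(1+0.875·0.864) = 1.739/1.756 = 0.99032c.
That velocity, transformed to the rest frame of observer O: (0.99032+0.3764)/(1+0.99032·0.3764) = 1.36672/1.372756448 = 0.9956c.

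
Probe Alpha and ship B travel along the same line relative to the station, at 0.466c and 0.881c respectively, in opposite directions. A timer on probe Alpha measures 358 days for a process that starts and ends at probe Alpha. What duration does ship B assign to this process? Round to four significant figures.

Speed of probe Alpha in ship B's frame: u = (v_A + v_B)/(1 + v_A v_B/c²) = (0.466 + 0.881)/(1 + 0.466×0.881) = 1.347/1.410546 = 0.95495; |u| = 0.95495c.
At |u| = 0.95495c, γ = (1 − 0.91193)^(−1/2) = 3.3697.
Probe Alpha's interval is proper; time dilation gives Δt_B = γΔτ = 3.3697 × 358 days = 1206 days.

1206 days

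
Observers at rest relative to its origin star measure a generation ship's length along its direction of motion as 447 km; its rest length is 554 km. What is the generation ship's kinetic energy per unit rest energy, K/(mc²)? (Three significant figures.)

0.239

Length contraction gives γ = L₀/L = 554/447 = 1.23937.
K/(mc²) = γ − 1 = 1.23937 − 1 = 0.239.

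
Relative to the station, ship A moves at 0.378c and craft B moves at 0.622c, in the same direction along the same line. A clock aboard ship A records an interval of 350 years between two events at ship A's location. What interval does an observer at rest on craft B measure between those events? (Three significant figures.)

The velocity of ship A relative to craft B is (0.378 − 0.622)c / (1 − 0.378×0.622) = −0.319c; relative speed 0.319c.
γ for this relative speed: γ = 1/√(1 − 0.101761) = 1.0551.
Ship A's interval is proper; time dilation gives Δt_B = γΔτ = 1.0551 × 350 years = 369 years.

369 years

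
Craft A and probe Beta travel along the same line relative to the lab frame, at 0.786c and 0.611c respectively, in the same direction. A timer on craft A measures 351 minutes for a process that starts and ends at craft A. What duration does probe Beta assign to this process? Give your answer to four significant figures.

Speed of craft A in probe Beta's frame: u = (v_A − v_B)/(1 − v_A v_B/c²) = (0.786 − 0.611)/(1 − 0.786×0.611) = 0.175/0.519754 = 0.3367; |u| = 0.3367c.
γ for this relative speed: γ = 1/√(1 − 0.113367) = 1.062.
Craft A's interval is proper; time dilation gives Δt_B = γΔτ = 1.062 × 351 minutes = 372.8 minutes.

372.8 minutes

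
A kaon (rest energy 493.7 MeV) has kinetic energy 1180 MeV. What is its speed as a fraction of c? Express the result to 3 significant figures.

K = (γ−1)mc², so γ = 1 + 1180/493.7 = 3.3901.
Then v/c = √(1 − γ⁻²) = √(1 − 0.0870112) = √0.9129888 = 0.956.

0.956c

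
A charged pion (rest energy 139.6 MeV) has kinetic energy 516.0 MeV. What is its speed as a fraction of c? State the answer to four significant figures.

0.9771c

K = (γ−1)mc², so γ = 1 + 516.0/139.6 = 4.6963.
Then v/c = √(1 − γ⁻²) = √(1 − 0.0453407) = √0.9546593 = 0.9771.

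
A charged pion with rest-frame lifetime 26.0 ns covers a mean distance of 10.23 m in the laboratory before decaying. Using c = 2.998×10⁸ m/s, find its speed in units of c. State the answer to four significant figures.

0.7954c

Lab distance = (lab lifetime)·v = γτ·βc, so βγ = d/(cτ) = 10.23/(2.998×10⁸ × 2.600×10^-8) = 1.3124.
With βγ = 1.3124: γ² = 1 + (βγ)² = 2.72239, and β = (βγ)/γ = 1.3124/1.64997 = 0.7954.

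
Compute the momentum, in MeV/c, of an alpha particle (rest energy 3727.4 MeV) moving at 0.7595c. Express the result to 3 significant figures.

4350 MeV/c

With β = 0.7595, γ = 1/√(1 − 0.7595²) = 1/√0.42315975 = 1.5373.
Momentum: p = γβ·mc = 1.5373 × 0.7595 × 3727.4 MeV/c = 4350 MeV/c.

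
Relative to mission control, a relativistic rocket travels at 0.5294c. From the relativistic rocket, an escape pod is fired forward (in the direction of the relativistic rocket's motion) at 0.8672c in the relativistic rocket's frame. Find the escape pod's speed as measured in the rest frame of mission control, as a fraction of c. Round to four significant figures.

0.9572c

Relativistic velocity addition: u = (u' + v)/(1 + u'v/c²), with u' = 0.8672c and v = 0.5294c.
Numerator: 0.8672 + 0.5294 = 1.3966. Denominator: 1 + (0.8672)(0.5294) = 1.45909568.
u = 1.3966/1.45909568 = 0.95717, so the speed is 0.9572c.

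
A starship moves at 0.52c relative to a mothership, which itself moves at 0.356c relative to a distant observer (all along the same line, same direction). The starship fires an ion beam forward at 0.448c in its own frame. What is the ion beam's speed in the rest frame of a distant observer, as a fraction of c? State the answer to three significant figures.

0.892c

First combine the ion beam and starship (S''→S'): u₁ = (0.448 + 0.52)/(1 + 0.448×0.52) = 0.968/1.23296 = 0.7851.
Then combine with the mothership (S'→S): u = (0.7851 + 0.356)/(1 + 0.7851×0.356) = 1.1411/1.2794956 = 0.89184.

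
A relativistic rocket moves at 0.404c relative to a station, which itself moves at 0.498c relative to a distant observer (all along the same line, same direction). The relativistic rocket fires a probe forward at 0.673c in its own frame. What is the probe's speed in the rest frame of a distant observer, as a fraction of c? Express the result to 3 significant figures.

0.946c

Compose velocities in two stages. Stage 1 (into S'): u₁ = (0.673+0.404)/(1+0.673×0.404) = 0.84677.
Stage 2 (into S): u = (0.84677+0.498)/(1+0.84677×0.498) = 0.94589, so the speed is 0.946c.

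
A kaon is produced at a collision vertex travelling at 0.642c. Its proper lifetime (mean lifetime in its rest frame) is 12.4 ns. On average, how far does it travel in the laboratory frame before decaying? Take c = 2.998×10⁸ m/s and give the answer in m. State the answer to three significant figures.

With β = 0.642, γ = 1/√(1 − 0.642²) = 1/√0.587836 = 1.3043.
Lab-frame lifetime: Δt = γτ = 1.3043 × 12.4 ns = 16.173 ns.
Distance: d = vΔt = 0.642 × 2.998×10⁸ m/s × 1.6173×10^-8 s = 3.11 m.

3.11 m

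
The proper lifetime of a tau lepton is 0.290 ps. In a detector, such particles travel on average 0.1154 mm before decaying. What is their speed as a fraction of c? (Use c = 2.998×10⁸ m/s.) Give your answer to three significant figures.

d = βγcτ ⇒ βγ = d/(cτ) = 1.154×10^-4 m / (8.6942×10^-5 m) = 1.3273.
β = (βγ)/√(1+(βγ)²) = 1.3273/√2.76173 = 0.799.

0.799c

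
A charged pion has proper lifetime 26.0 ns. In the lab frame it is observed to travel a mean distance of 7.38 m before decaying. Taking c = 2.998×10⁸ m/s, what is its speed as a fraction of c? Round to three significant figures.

Lab distance = (lab lifetime)·v = γτ·βc, so βγ = d/(cτ) = 7.380/(2.998×10⁸ × 2.600×10^-8) = 0.94679.
With βγ = 0.94679: γ² = 1 + (βγ)² = 1.896411, and β = (βγ)/γ = 0.94679/1.3771 = 0.688.

0.688c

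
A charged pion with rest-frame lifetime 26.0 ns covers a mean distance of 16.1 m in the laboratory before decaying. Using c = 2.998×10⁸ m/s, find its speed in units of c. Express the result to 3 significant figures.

0.900c

d = βγcτ ⇒ βγ = d/(cτ) = 16.10 m / (7.7948 m) = 2.0655.
β = (βγ)/√(1+(βγ)²) = 2.0655/√5.26629 = 0.900.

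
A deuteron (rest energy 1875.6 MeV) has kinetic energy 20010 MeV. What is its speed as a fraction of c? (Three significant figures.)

γ = 1 + K/(mc²) = 1 + 20010/1875.6 = 11.669.
β = √(1 − 1/γ²) = √(1 − 0.007344) = √0.992656 = 0.996.

0.996c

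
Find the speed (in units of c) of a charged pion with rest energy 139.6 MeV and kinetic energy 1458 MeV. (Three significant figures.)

γ = 1 + K/(mc²) = 1 + 1458/139.6 = 11.444.
β = √(1 − 1/γ²) = √(1 − 0.00763562) = √0.99236438 = 0.996.

0.996c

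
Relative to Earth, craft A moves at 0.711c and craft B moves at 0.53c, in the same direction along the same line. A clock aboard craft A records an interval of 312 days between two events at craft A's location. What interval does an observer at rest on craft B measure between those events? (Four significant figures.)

326.1 days

Transform craft A's velocity into craft B's frame: (0.711 − 0.53)/(1 − 0.711·0.53) = 0.181/0.62317, so the relative speed is 0.29045c.
γ for this relative speed: γ = 1/√(1 − 0.0843612) = 1.0451.
The clock on craft A records proper time, so craft B measures Δt = γΔτ = 1.0451 × 312 = 326.1 days.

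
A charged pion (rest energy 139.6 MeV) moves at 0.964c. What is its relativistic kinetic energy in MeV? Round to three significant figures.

Lorentz factor: γ = (1 − 0.929296)^(−1/2) = 3.7608.
Kinetic energy: K = (γ − 1)mc² = (3.7608 − 1) × 139.6 MeV = 2.7608 × 139.6 = 385 MeV.

385 MeV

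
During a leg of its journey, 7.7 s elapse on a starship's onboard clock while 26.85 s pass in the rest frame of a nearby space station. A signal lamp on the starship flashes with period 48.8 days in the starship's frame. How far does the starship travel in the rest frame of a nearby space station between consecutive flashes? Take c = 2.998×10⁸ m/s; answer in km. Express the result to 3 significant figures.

4.22×10^12 km

γ = Δt/Δτ = 26.85/7.7 = 3.48701.
β = √(1 − 1/γ²) = 0.958. Lab-frame period = γτ = 3.48701×48.8 days = 170.17 days. Distance = βc × γτ = 0.958 × 2.998×10⁸ m/s × 14702688 s = 4.2227×10^15 m = 4.22×10^12 km.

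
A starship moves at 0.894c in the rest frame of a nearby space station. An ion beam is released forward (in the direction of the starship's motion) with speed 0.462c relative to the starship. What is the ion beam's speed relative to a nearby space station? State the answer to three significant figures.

0.960c

Relativistic velocity addition: u = (u' + v)/(1 + u'v/c²), with u' = 0.462c and v = 0.894c.
Numerator: 0.462 + 0.894 = 1.356. Denominator: 1 + (0.462)(0.894) = 1.413028.
u = 1.356/1.413028 = 0.95964, so the speed is 0.960c.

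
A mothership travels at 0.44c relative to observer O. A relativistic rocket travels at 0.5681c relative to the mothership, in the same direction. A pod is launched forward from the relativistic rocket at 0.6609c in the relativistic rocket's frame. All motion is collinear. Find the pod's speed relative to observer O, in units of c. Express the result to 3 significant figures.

0.957c

Apply u = (u'+v)/(1+u'v) twice. Pod in the mothership frame: (0.6609+0.5681)/(1+0.6609·0.5681) = 1.229/1.37545729 = 0.89352c.
That velocity, transformed to the rest frame of observer O: (0.89352+0.44)/(1+0.89352·0.44) = 1.33352/1.3931488 = 0.9572c.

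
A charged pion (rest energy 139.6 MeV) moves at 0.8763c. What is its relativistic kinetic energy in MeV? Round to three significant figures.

150 MeV

Lorentz factor: γ = (1 − 0.76790169)^(−1/2) = 2.0757.
Kinetic energy: K = (γ − 1)mc² = (2.0757 − 1) × 139.6 MeV = 1.0757 × 139.6 = 150 MeV.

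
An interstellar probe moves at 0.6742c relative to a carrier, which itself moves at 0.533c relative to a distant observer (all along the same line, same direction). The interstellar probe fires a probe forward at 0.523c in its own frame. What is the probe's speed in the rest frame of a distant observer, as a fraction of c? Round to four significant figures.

0.9635c

First combine the probe and interstellar probe (S''→S'): u₁ = (0.523 + 0.6742)/(1 + 0.523×0.6742) = 1.1972/1.3526066 = 0.88511.
Then combine with the carrier (S'→S): u = (0.88511 + 0.533)/(1 + 0.88511×0.533) = 1.41811/1.47176363 = 0.96354.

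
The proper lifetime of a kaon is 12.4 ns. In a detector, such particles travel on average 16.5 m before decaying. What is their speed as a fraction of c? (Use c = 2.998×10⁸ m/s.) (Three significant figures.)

Let x = d/(cτ) = 16.50 m / (2.998×10⁸ m/s × 1.240×10^-8 s) = 4.4384. Since d = βγcτ, x = βγ = β/√(1−β²).
Solving: β² = x²/(1+x²) = 19.6994/20.6994 = 0.951689, so β = 0.976.

0.976c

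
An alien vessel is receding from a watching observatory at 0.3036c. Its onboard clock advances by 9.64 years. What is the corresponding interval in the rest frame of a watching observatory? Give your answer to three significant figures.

10.1 years

Lorentz factor: γ = (1 − 0.09217296)^(−1/2) = 1.0495.
The onboard clock measures proper time, so the interval in the rest frame of a watching observatory is dilated: Δt = γ·Δτ = 1.0495 × 9.64 years = 10.1 years.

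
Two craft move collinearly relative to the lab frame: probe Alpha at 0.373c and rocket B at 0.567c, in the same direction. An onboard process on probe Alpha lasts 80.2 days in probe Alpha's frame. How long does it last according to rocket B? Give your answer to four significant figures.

82.74 days

Transform probe Alpha's velocity into rocket B's frame: (0.373 − 0.567)/(1 − 0.373·0.567) = −0.194/0.788509, so the relative speed is 0.24603c.
γ for this relative speed: γ = 1/√(1 − 0.0605308) = 1.0317.
Probe Alpha's interval is proper; time dilation gives Δt_B = γΔτ = 1.0317 × 80.2 days = 82.74 days.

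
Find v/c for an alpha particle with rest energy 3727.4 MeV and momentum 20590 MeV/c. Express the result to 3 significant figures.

pc/(mc²) = 20590/3727.4 = 5.524 = βγ = β/√(1−β²).
So β² = x²/(1 + x²) with x = 5.524: x² = 30.5146, β² = 30.5146/31.5146 = 0.968269, β = 0.984.

0.984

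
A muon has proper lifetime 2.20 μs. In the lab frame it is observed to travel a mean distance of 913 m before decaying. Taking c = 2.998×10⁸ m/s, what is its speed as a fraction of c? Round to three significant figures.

Let x = d/(cτ) = 913.0 m / (2.998×10⁸ m/s × 2.200×10^-6 s) = 1.3843. Since d = βγcτ, x = βγ = β/√(1−β²).
Solving: β² = x²/(1+x²) = 1.91629/2.91629 = 0.657099, so β = 0.811.

0.811c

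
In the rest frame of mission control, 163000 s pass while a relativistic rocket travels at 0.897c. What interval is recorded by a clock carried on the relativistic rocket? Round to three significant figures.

72100 s

Lorentz factor: γ = (1 − 0.804609)^(−1/2) = 2.2623.
The relativistic rocket's clock runs slow as seen from mission control, so Δτ = Δt/γ = 163000/2.2623 = 72100 s.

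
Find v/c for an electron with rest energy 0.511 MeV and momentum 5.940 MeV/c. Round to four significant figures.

0.9963

pc/(mc²) = 5.940/0.511 = 11.624 = βγ = β/√(1−β²).
So β² = x²/(1 + x²) with x = 11.624: x² = 135.117, β² = 135.117/136.117 = 0.992653, β = 0.9963.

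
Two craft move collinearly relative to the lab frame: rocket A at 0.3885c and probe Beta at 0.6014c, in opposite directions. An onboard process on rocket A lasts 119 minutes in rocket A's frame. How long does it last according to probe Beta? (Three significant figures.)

Speed of rocket A in probe Beta's frame: u = (v_A + v_B)/(1 + v_A v_B/c²) = (0.3885 + 0.6014)/(1 + 0.3885×0.6014) = 0.9899/1.2336439 = 0.80242; |u| = 0.80242c.
At |u| = 0.80242c, γ = (1 − 0.643878)^(−1/2) = 1.6757.
The clock on rocket A records proper time, so probe Beta measures Δt = γΔτ = 1.6757 × 119 = 199 minutes.

199 minutes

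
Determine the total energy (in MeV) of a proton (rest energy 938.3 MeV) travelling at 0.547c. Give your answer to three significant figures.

1120 MeV

Lorentz factor: γ = (1 − 0.299209)^(−1/2) = 1.1946.
Total energy: E = γmc² = 1.1946 × 938.3 MeV = 1120 MeV.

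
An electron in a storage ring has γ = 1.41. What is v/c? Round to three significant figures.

0.705

β = √(1 − 1/γ²) = √(1 − 1/1.9881) = √0.497007 = 0.705.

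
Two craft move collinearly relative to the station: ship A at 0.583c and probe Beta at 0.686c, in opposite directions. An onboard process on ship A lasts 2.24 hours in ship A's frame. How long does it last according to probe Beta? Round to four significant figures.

5.305 hours

Transform ship A's velocity into probe Beta's frame: (0.583 + 0.686)/(1 + 0.583·0.686) = 1.269/1.399938, so the relative speed is 0.90647c.
γ for this relative speed: γ = 1/√(1 − 0.821688) = 2.3682.
Ship A's interval is proper; time dilation gives Δt_B = γΔτ = 2.3682 × 2.24 hours = 5.305 hours.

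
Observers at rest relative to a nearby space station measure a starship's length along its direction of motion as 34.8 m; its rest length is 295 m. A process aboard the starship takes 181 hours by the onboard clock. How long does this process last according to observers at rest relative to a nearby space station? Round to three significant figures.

From L = L₀/γ: γ = 295/34.8 = 8.47701.
The same γ dilates the second interval: 8.47701 × 181 hours = 1530 hours.

1530 hours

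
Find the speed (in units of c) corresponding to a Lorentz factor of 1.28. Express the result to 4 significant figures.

0.6242c

β = √(1 − 1/γ²) = √(1 − 1/1.6384) = √0.389648 = 0.6242.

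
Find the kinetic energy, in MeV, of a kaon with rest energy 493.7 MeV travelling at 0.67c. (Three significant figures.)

With β = 0.67, γ = 1/√(1 − 0.67²) = 1/√0.5511 = 1.34705.
Kinetic energy: K = (γ − 1)mc² = (1.34705 − 1) × 493.7 MeV = 0.34705 × 493.7 = 171 MeV.

171 MeV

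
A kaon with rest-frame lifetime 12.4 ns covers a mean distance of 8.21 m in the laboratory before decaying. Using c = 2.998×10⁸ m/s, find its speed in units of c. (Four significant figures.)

Lab distance = (lab lifetime)·v = γτ·βc, so βγ = d/(cτ) = 8.210/(2.998×10⁸ × 1.240×10^-8) = 2.2085.
With βγ = 2.2085: γ² = 1 + (βγ)² = 5.87747, and β = (βγ)/γ = 2.2085/2.42435 = 0.9110.

0.9110c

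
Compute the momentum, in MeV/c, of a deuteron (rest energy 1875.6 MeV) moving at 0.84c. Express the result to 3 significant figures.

2900 MeV/c

Lorentz factor: γ = (1 − 0.7056)^(−1/2) = 1.843.
Momentum: p = γβ·mc = 1.843 × 0.84 × 1875.6 MeV/c = 2900 MeV/c.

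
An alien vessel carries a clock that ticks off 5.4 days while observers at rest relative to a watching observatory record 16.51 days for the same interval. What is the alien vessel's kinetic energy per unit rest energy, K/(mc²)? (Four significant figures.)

From Δt = γΔτ: γ = 16.51/5.4 = 3.05741.
Since K = (γ−1)mc², K/(mc²) = 3.05741 − 1 = 2.057.

2.057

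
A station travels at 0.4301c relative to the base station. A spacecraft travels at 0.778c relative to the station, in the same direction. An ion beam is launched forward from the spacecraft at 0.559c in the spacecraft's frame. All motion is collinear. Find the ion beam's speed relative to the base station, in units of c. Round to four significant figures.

0.9722c

Compose velocities in two stages. Stage 1 (into S'): u₁ = (0.559+0.778)/(1+0.559×0.778) = 0.93177.
Stage 2 (into S): u = (0.93177+0.4301)/(1+0.93177×0.4301) = 0.97224, so the speed is 0.9722c.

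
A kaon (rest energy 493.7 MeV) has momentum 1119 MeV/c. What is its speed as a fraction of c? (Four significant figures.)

0.9149c

pc/(mc²) = 1119/493.7 = 2.2666 = βγ = β/√(1−β²).
So β² = x²/(1 + x²) with x = 2.2666: x² = 5.13748, β² = 5.13748/6.13748 = 0.837067, β = 0.9149.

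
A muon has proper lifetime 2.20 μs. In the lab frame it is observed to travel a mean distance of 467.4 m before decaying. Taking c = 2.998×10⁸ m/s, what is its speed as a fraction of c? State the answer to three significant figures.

0.578c

Let x = d/(cτ) = 467.4 m / (2.998×10⁸ m/s × 2.200×10^-6 s) = 0.70865. Since d = βγcτ, x = βγ = β/√(1−β²).
Solving: β² = x²/(1+x²) = 0.502185/1.502185 = 0.334303, so β = 0.578.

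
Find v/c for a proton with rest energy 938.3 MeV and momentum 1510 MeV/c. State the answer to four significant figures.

0.8494

βγ = pc/(mc²) = 1510/938.3 = 1.6093.
Since γ² = 1 + (βγ)² = 3.58985, γ = √3.58985 = 1.89469, and β = (βγ)/γ = 1.6093/1.89469 = 0.8494.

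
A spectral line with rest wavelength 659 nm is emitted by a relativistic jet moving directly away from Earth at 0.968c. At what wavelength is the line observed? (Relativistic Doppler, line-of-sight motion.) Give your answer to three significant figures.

Relativistic Doppler for wavelength: λ_obs = λ_src · √((1+β)/(1−β)).
With β = 0.968: factor = √(1.968/0.032) = 7.8422.
λ_obs = 659 × 7.8422 = 5170 nm.

5170 nm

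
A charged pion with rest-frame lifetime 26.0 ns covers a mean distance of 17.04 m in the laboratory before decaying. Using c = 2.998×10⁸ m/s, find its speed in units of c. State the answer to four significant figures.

0.9094c

d = βγcτ ⇒ βγ = d/(cτ) = 17.04 m / (7.7948 m) = 2.1861.
β = (βγ)/√(1+(βγ)²) = 2.1861/√5.77903 = 0.9094.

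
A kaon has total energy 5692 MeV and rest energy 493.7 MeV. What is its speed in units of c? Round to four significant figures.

γ = E/(mc²) = 5692/493.7 = 11.529.
β = √(1 − 1/γ²) = √(1 − 0.00752344) = √0.99247656 = 0.9962.

0.9962c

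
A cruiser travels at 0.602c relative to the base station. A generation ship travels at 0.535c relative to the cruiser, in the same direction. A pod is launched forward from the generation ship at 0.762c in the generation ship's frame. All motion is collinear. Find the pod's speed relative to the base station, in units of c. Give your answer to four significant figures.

Compose velocities in two stages. Stage 1 (into S'): u₁ = (0.762+0.535)/(1+0.762×0.535) = 0.92138.
Stage 2 (into S): u = (0.92138+0.602)/(1+0.92138×0.602) = 0.97987, so the speed is 0.9799c.

0.9799c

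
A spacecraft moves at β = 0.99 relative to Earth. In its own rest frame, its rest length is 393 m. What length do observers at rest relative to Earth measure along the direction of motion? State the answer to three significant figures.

55.4 m

Lorentz factor: γ = (1 − 0.9801)^(−1/2) = 7.0888.
Length contraction: L = L₀/γ = 393/7.0888 = 55.4 m.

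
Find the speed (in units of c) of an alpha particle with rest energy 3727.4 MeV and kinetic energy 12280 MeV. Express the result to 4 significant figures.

0.9725c

K = (γ−1)mc², so γ = 1 + 12280/3727.4 = 4.2945.
Then v/c = √(1 − γ⁻²) = √(1 − 0.0542219) = √0.9457781 = 0.9725.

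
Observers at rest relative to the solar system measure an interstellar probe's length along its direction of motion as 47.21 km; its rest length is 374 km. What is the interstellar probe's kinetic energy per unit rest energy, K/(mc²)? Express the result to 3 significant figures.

γ = L₀/L = 374/47.21 = 7.92205.
Since K = (γ−1)mc², K/(mc²) = 7.92205 − 1 = 6.92.

6.92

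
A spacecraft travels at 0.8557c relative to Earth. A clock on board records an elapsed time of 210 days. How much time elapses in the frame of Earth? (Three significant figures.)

406 days

Lorentz factor: γ = (1 − 0.73222249)^(−1/2) = 1.9325.
Time dilation: Δt = γ·Δτ = 1.9325 × 210 = 406 days.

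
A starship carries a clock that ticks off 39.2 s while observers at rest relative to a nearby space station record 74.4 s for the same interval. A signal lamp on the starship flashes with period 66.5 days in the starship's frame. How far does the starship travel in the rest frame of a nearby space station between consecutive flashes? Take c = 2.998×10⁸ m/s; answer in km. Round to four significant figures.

2.779×10^12 km

γ = Δt/Δτ = 74.4/39.2 = 1.89796.
β = √(1 − 1/γ²) = 0.84994. Lab-frame period = γτ = 1.89796×66.5 days = 126.21 days. Distance = βc × γτ = 0.84994 × 2.998×10⁸ m/s × 10904544 s = 2.7786×10^15 m = 2.779×10^12 km.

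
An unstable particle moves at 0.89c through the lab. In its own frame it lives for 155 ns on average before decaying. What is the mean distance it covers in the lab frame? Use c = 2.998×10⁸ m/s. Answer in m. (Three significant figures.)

γ = 1/√(1 − β²) = 1/√(1 − 0.7921) = 1/√0.2079 = 1/0.455961 = 2.1932.
Lab-frame lifetime: Δt = γτ = 2.1932 × 155 ns = 339.95 ns.
Distance: d = vΔt = 0.89 × 2.998×10⁸ m/s × 3.3995×10^-7 s = 90.7 m.

90.7 m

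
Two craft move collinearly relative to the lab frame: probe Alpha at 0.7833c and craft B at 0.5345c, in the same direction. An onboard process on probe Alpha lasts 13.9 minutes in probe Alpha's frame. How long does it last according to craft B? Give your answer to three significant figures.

15.4 minutes

Transform probe Alpha's velocity into craft B's frame: (0.7833 − 0.5345)/(1 − 0.7833·0.5345) = 0.2488/0.58132615, so the relative speed is 0.42799c.
At |u| = 0.42799c, γ = (1 − 0.183175)^(−1/2) = 1.1065.
Probe Alpha's interval is proper; time dilation gives Δt_B = γΔτ = 1.1065 × 13.9 minutes = 15.4 minutes.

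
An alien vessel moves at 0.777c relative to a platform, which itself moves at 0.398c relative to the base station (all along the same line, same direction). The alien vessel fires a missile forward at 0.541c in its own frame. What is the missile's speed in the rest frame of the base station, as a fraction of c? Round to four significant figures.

0.9683c

First combine the missile and alien vessel (S''→S'): u₁ = (0.541 + 0.777)/(1 + 0.541×0.777) = 1.318/1.420357 = 0.92794.
Then combine with the platform (S'→S): u = (0.92794 + 0.398)/(1 + 0.92794×0.398) = 1.32594/1.36932012 = 0.96832.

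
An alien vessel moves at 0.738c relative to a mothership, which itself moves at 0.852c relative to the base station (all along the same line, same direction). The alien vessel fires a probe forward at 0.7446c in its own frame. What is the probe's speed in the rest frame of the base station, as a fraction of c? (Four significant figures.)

Compose velocities in two stages. Stage 1 (into S'): u₁ = (0.7446+0.738)/(1+0.7446×0.738) = 0.95682.
Stage 2 (into S): u = (0.95682+0.852)/(1+0.95682×0.852) = 0.99648, so the speed is 0.9965c.

0.9965c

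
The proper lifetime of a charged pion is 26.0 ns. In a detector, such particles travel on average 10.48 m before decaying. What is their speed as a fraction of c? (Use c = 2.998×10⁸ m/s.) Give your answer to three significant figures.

0.802c

Let x = d/(cτ) = 10.48 m / (2.998×10⁸ m/s × 2.600×10^-8 s) = 1.3445. Since d = βγcτ, x = βγ = β/√(1−β²).
Solving: β² = x²/(1+x²) = 1.80768/2.80768 = 0.643834, so β = 0.802.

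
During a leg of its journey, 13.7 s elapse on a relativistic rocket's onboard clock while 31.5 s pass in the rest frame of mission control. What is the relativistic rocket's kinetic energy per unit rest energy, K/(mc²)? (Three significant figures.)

From Δt = γΔτ: γ = 31.5/13.7 = 2.29927.
Since K = (γ−1)mc², K/(mc²) = 2.29927 − 1 = 1.30.

1.30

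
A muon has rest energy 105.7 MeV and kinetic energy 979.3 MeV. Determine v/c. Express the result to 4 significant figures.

K = (γ−1)mc², so γ = 1 + 979.3/105.7 = 10.265.
Then v/c = √(1 − γ⁻²) = √(1 − 0.00949035) = √0.99050965 = 0.9952.

0.9952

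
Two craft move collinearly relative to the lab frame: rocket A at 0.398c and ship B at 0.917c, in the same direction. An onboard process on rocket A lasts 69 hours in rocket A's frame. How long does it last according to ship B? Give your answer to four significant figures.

Speed of rocket A in ship B's frame: u = (v_A − v_B)/(1 − v_A v_B/c²) = (0.398 − 0.917)/(1 − 0.398×0.917) = −0.519/0.635034 = −0.81728; |u| = 0.81728c.
At |u| = 0.81728c, γ = (1 − 0.667947)^(−1/2) = 1.7354.
The clock on rocket A records proper time, so ship B measures Δt = γΔτ = 1.7354 × 69 = 119.7 hours.

119.7 hours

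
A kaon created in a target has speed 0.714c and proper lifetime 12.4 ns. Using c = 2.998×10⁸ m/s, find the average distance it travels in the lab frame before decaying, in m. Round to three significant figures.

With β = 0.714, γ = 1/√(1 − 0.714²) = 1/√0.490204 = 1.4283.
Lab-frame lifetime: Δt = γτ = 1.4283 × 12.4 ns = 17.711 ns.
Distance: d = vΔt = 0.714 × 2.998×10⁸ m/s × 1.7711×10^-8 s = 3.79 m.

3.79 m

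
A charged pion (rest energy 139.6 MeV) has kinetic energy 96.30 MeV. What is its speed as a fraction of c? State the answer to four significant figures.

0.8061c

K = (γ−1)mc², so γ = 1 + 96.30/139.6 = 1.6898.
Then v/c = √(1 − γ⁻²) = √(1 − 0.350211) = √0.649789 = 0.8061.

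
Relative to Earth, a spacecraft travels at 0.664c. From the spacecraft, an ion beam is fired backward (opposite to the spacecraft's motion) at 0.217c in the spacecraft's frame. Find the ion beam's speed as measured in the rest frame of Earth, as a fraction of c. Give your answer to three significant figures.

In units of c, u = (u' + v)/(1 + u'v) with u' = −0.217 and v = 0.664.
Numerator: −0.217 + 0.664 = 0.447. Denominator: 1 + (−0.217)(0.664) = 0.855912.
u = 0.447/0.855912 = 0.52225, so the speed is 0.522c.

0.522c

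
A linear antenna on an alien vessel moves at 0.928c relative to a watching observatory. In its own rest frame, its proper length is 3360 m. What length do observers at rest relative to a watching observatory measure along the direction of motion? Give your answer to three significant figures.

With β = 0.928, γ = 1/√(1 − 0.928²) = 1/√0.138816 = 2.684.
Along the direction of motion the measured length is L₀/γ = 3360/2.684 = 1250 m.

1250 m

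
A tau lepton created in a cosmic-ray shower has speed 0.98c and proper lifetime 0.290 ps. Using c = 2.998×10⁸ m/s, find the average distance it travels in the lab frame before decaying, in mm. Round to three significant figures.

γ = 1/√(1 − β²) = 1/√(1 − 0.9604) = 1/√0.0396 = 1/0.198997 = 5.0252.
Lab-frame lifetime: Δt = γτ = 5.0252 × 0.290 ps = 1.4573 ps.
Distance: d = vΔt = 0.98 × 2.998×10⁸ m/s × 1.4573×10^-12 s = 4.28×10^-4 m = 0.428 mm.

0.428 mm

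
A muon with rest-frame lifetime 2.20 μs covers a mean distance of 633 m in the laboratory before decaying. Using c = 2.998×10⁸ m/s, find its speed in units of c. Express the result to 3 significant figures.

Let x = d/(cτ) = 633.0 m / (2.998×10⁸ m/s × 2.200×10^-6 s) = 0.95973. Since d = βγcτ, x = βγ = β/√(1−β²).
Solving: β² = x²/(1+x²) = 0.921082/1.921082 = 0.47946, so β = 0.692.

0.692c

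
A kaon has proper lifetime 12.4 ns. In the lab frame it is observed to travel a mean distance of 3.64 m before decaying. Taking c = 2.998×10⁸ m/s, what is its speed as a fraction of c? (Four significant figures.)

0.6996c

d = βγcτ ⇒ βγ = d/(cτ) = 3.640 m / (3.71752 m) = 0.97915.
β = (βγ)/√(1+(βγ)²) = 0.97915/√1.958735 = 0.6996.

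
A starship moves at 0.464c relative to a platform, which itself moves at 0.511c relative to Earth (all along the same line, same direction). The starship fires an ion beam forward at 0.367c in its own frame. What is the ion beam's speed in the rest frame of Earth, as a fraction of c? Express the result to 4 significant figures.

Apply u = (u'+v)/(1+u'v) twice. Ion beam in the platform frame: (0.367+0.464)/(1+0.367·0.464) = 0.831/1.170288 = 0.71008c.
That velocity, transformed to the rest frame of Earth: (0.71008+0.511)/(1+0.71008·0.511) = 1.22108/1.36285088 = 0.89597c.

0.8960c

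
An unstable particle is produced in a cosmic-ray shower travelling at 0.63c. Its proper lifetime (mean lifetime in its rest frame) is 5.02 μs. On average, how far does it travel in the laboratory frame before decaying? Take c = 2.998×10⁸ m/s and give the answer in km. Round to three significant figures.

γ = 1/√(1 − β²) = 1/√(1 − 0.3969) = 1/√0.6031 = 1/0.776595 = 1.2877.
Lab-frame lifetime: Δt = γτ = 1.2877 × 5.02 μs = 6.4643 μs.
Distance: d = vΔt = 0.63 × 2.998×10⁸ m/s × 6.4643×10^-6 s = 1220 m = 1.22 km.

1.22 km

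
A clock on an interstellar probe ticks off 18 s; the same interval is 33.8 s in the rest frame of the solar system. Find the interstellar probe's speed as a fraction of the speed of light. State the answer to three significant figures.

0.846c

γ = Δt/Δτ = 33.8/18 = 1.8778.
β = √(1 − 1/γ²) = √(1 − 0.283597) = √0.716403 = 0.846.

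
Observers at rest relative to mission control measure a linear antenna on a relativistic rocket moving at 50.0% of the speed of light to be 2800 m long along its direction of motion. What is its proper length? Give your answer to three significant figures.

3230 m

With β = 0.5, γ = 1/√(1 − 0.5²) = 1/√0.75 = 1.1547.
Proper length: L₀ = γ·L = 1.1547 × 2800 = 3230 m.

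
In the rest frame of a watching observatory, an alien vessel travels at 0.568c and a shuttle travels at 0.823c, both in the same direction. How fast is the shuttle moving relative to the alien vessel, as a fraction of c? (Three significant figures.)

0.479c

Transform to the alien vessel's frame: u' = (u − v)/(1 − uv/c²).
u' = (0.823 − 0.568)/(1 − 0.823×0.568) = 0.255/0.532536 = 0.47884.
Speed in the alien vessel's frame: 0.479c (in the same direction).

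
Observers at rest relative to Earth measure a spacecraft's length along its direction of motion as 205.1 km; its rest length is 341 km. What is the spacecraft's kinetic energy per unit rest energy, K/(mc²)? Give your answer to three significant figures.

Length contraction gives γ = L₀/L = 341/205.1 = 1.6626.
Since K = (γ−1)mc², K/(mc²) = 1.6626 − 1 = 0.663.

0.663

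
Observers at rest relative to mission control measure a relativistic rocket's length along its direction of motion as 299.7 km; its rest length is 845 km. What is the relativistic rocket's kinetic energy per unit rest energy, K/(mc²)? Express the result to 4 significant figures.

1.819

γ = L₀/L = 845/299.7 = 2.81949.
K/(mc²) = γ − 1 = 2.81949 − 1 = 1.819.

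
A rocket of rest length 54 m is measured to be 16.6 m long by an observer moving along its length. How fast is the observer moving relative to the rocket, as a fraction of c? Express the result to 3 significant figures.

Length contraction gives γ = L₀/L = 54/16.6 = 3.253.
β = √(1 − 1/γ²) = √0.9055 = 0.952.

0.952c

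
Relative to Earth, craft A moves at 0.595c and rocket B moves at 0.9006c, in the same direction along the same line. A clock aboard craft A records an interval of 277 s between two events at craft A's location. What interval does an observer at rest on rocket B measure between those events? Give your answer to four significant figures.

Transform craft A's velocity into rocket B's frame: (0.595 − 0.9006)/(1 − 0.595·0.9006) = −0.3056/0.464143, so the relative speed is 0.65842c.
At |u| = 0.65842c, γ = (1 − 0.433517)^(−1/2) = 1.3286.
The clock on craft A records proper time, so rocket B measures Δt = γΔτ = 1.3286 × 277 = 368.0 s.

368.0 s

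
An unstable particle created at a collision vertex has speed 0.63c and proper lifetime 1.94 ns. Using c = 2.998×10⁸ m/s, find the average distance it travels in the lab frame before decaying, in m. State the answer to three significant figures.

γ = 1/√(1 − β²) = 1/√(1 − 0.3969) = 1/√0.6031 = 1/0.776595 = 1.2877.
Lab-frame lifetime: Δt = γτ = 1.2877 × 1.94 ns = 2.4981 ns.
Distance: d = vΔt = 0.63 × 2.998×10⁸ m/s × 2.4981×10^-9 s = 0.472 m.

0.472 m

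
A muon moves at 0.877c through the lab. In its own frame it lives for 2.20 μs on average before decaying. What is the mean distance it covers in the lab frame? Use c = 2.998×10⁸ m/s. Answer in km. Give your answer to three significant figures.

γ = 1/√(1 − β²) = 1/√(1 − 0.769129) = 1/√0.230871 = 1/0.48049 = 2.0812.
Lab-frame lifetime: Δt = γτ = 2.0812 × 2.20 μs = 4.5786 μs.
Distance: d = vΔt = 0.877 × 2.998×10⁸ m/s × 4.5786×10^-6 s = 1200 m = 1.20 km.

1.20 km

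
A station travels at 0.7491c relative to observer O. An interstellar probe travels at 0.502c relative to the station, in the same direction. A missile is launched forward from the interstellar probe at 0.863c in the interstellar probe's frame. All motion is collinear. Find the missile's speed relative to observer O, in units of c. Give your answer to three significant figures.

0.993c

Apply u = (u'+v)/(1+u'v) twice. Missile in the station frame: (0.863+0.502)/(1+0.863·0.502) = 1.365/1.433226 = 0.9524c.
That velocity, transformed to the rest frame of observer O: (0.9524+0.7491)/(1+0.9524·0.7491) = 1.7015/1.71344284 = 0.99303c.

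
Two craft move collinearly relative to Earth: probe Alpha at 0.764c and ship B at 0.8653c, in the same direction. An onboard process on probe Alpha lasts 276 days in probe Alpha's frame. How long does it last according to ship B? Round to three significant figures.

289 days

Speed of probe Alpha in ship B's frame: u = (v_A − v_B)/(1 − v_A v_B/c²) = (0.764 − 0.8653)/(1 − 0.764×0.8653) = −0.1013/0.3389108 = −0.2989; |u| = 0.2989c.
γ for this relative speed: γ = 1/√(1 − 0.0893412) = 1.0479.
Probe Alpha's interval is proper; time dilation gives Δt_B = γΔτ = 1.0479 × 276 days = 289 days.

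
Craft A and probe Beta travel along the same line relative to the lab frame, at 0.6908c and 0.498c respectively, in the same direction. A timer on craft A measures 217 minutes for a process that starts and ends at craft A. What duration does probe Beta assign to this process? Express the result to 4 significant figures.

227.0 minutes

Speed of craft A in probe Beta's frame: u = (v_A − v_B)/(1 − v_A v_B/c²) = (0.6908 − 0.498)/(1 − 0.6908×0.498) = 0.1928/0.6559816 = 0.29391; |u| = 0.29391c.
γ for this relative speed: γ = 1/√(1 − 0.0863831) = 1.0462.
Craft A's interval is proper; time dilation gives Δt_B = γΔτ = 1.0462 × 217 minutes = 227.0 minutes.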